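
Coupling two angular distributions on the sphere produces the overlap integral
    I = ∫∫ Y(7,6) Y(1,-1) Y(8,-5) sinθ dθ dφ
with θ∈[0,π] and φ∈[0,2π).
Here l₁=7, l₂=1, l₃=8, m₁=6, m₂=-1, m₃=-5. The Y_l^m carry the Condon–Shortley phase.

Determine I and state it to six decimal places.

m-sum 0 ✓  L=16 even ✓  6≤8≤8 ✓
Π(2lᵢ+1) = 15×3×17 = 765
triangle coeff Δ(7,1,8) = 1/2040
Σ_t [0,0]: t=0:+1/25401600 = 1/25401600
(3j)²=8/255 [(7 1 8; 0 0 0)], sign=+1
Σ_t [0,0]: t=0:+1/12454041600 = 1/12454041600
(3j)²=1/680 [(7 1 8; 6 -1 -5)], sign=-1
⇒ 4πI² = 3/85
I = (-1)√(3/85/(4π)) = -0.05299638

-0.052996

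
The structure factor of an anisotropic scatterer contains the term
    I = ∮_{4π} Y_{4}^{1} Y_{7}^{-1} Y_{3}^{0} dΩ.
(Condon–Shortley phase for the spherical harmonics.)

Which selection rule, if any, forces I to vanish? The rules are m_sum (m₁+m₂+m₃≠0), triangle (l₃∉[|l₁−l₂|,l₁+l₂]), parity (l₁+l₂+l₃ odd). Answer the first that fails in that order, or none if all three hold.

none

azimuthal sum: 1 − 1 + 0 = 0  ✓
3 ≤ 3 ≤ 11 (triangle on l)  ✓
L = 4 + 7 + 3 = 14 (even)  ✓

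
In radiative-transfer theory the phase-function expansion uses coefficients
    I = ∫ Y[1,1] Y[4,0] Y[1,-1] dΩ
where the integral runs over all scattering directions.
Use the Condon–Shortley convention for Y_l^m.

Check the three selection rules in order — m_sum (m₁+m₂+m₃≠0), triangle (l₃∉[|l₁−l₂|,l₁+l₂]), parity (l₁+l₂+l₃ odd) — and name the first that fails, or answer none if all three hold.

azimuthal sum: 1 + 0 − 1 = 0  ✓
3 ≤ 1 ≤ 5 (triangle on l)  ✗
L = 1 + 4 + 1 = 6 (even)

triangle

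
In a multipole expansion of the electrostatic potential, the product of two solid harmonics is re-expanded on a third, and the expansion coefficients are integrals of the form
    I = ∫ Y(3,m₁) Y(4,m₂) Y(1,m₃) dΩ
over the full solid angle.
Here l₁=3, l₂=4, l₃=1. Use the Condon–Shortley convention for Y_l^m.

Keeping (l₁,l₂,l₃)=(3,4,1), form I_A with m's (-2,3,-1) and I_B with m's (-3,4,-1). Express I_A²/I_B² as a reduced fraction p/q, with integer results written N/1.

3/4

Same 3,4,1: normalisation and zero-m 3j drop out of the ratio.
A: Δ: 6! 0! 2! / 9! → 1/252; sum: t=5:−1/240 = -1/240; 3j²(3 4 1; -2 3 -1) = Δ·Π!·Σ² = 1/12  (sign -1)
B: Δ: 6! 0! 2! / 9! → 1/252; sum: t=6:+1/1440 = 1/1440; 3j²(3 4 1; -3 4 -1) = Δ·Π!·Σ² = 1/9  (sign +1)
I_A²/I_B² = (1/12)/(1/9) = 3/4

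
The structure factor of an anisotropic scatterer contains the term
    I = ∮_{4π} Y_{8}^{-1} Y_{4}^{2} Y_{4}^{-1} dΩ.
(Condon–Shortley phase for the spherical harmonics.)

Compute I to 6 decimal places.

Checks pass: Σm=0; 16 even; l₃=4∈[4,12].
(2·8+1)(2·4+1)(2·4+1) = 1377
Δ: 8! 8! 0! / 17! → 1/218790
sum: t=4:+1/331776 = 1/331776
3j²(8 4 4; 0 0 0) = Δ·Π!·Σ² = 490/21879  (sign +1)
sum: t=6:+1/1036800 = 1/1036800
3j²(8 4 4; -1 2 -1) = Δ·Π!·Σ² = 98/12155  (sign -1)
combine: 4πI² = 1377·490/21879·98/12155 = 86436/347633
take √, sign -1: I = -0.14066366

-0.140664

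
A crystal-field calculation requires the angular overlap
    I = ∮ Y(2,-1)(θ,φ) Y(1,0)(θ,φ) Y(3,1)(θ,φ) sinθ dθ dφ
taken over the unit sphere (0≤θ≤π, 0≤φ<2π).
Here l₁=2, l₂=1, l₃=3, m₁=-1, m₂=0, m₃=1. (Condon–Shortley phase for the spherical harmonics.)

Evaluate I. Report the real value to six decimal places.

-0.233597

Checks pass: Σm=0; 6 even; l₃=3∈[1,3].
(2·2+1)(2·1+1)(2·3+1) = 105
Δ: 0! 4! 2! / 7! → 1/105
sum: t=0:+1/4 = 1/4
3j²(2 1 3; 0 0 0) = Δ·Π!·Σ² = 3/35  (sign -1)
sum: t=0:+1/6 = 1/6
3j²(2 1 3; -1 0 1) = Δ·Π!·Σ² = 8/105  (sign +1)
combine: 4πI² = 105·3/35·8/105 = 24/35
take √, sign -1: I = -0.23359668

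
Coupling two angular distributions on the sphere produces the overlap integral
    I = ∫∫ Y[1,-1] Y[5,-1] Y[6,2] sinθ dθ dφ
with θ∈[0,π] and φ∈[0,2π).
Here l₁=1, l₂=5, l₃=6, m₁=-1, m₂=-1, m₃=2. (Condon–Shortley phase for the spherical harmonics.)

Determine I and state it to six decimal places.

Checks pass: Σm=0; 12 even; l₃=6∈[4,6].
(2·1+1)(2·5+1)(2·6+1) = 429
Δ: 0! 2! 10! / 13! → 1/858
sum: t=0:+1/14400 = 1/14400
3j²(1 5 6; 0 0 0) = Δ·Π!·Σ² = 6/143  (sign +1)
sum: t=0:+1/34560 = 1/34560
3j²(1 5 6; -1 -1 2) = Δ·Π!·Σ² = 14/429  (sign +1)
combine: 4πI² = 429·6/143·14/429 = 84/143
take √, sign +1: I = 0.21620548

0.216205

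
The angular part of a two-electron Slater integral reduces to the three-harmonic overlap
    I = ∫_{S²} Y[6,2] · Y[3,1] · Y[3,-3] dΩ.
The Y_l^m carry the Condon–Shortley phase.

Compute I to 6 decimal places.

m-sum 0 ✓  L=12 even ✓  3≤3≤9 ✓
Π(2lᵢ+1) = 13×7×7 = 637
triangle coeff Δ(6,3,3) = 1/12012
Σ_t [3,3]: t=3:−1/1296 = -1/1296
(3j)²=100/3003 [(6 3 3; 0 0 0)], sign=+1
Σ_t [4,4]: t=4:+1/34560 = 1/34560
(3j)²=1/429 [(6 3 3; 2 1 -3)], sign=+1
⇒ 4πI² = 700/14157
I = (+1)√(700/14157/(4π)) = 0.06272757

0.062728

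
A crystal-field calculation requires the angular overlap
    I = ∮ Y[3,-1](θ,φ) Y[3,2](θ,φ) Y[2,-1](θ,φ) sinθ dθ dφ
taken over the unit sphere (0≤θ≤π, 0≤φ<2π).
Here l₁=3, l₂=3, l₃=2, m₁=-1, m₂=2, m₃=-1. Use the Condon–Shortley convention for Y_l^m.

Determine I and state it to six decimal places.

Checks pass: Σm=0; 8 even; l₃=2∈[0,6].
(2·3+1)(2·3+1)(2·2+1) = 245
Δ: 4! 2! 2! / 9! → 1/3780
sum: t=1:−1/24 t=2:+1/4 t=3:−1/24 = 1/6
3j²(3 3 2; 0 0 0) = Δ·Π!·Σ² = 4/105  (sign +1)
sum: t=3:−1/12 t=4:+1/48 = -1/16
3j²(3 3 2; -1 2 -1) = Δ·Π!·Σ² = 1/28  (sign +1)
combine: 4πI² = 245·4/105·1/28 = 1/3
take √, sign +1: I = 0.16286750

0.162868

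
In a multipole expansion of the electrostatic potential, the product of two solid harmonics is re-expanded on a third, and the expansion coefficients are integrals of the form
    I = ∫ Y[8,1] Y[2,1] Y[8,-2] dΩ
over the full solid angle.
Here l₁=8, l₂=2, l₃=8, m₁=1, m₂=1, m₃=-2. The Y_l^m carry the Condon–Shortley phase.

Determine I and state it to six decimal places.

0.068038

Rules hold: Σm=0, L=18 even, 6≤8≤10.
N = 17·5·17 = 1445
Δ = 2!·14!·2!/19! = 1/348840
Racah Σ t=0..2: t=0:+1/116121600 t=1:−1/25401600 t=2:+1/116121600 = -1/45158400
⇒ 3j(8 2 8; 0 0 0)² = 24/1615, sgn -1
Racah Σ t=1..2: t=1:−1/58060800 t=2:+1/87091200 = -1/174182400
⇒ 3j(8 2 8; 1 1 -2)² = 7/2584, sgn -1
4πI² = N·(3j₀)²·(3jₘ)² = 21/361
I = +1·√(0.0581717/4π) = 0.06803793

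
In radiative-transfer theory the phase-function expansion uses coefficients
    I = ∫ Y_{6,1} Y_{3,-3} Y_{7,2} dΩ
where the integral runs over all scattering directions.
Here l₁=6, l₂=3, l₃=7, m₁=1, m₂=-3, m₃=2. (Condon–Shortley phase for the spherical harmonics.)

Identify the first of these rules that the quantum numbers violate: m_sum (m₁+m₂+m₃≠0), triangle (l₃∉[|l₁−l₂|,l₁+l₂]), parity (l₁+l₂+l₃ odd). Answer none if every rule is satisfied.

none

azimuthal sum: 1 − 3 + 2 = 0  ✓
3 ≤ 7 ≤ 9 (triangle on l)  ✓
L = 6 + 3 + 7 = 16 (even)  ✓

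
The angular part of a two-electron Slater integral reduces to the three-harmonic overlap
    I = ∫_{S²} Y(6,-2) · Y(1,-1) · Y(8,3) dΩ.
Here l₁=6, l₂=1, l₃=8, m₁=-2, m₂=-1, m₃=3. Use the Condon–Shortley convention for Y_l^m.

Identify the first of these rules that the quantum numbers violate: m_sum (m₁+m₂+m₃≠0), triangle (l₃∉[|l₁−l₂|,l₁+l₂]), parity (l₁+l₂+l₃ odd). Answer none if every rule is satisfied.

triangle

Σmᵢ = 0  ✓
l₃∈[|l₁−l₂|,l₁+l₂]=[5,7], have l₃=8  ✗
Σlᵢ = 15 ⇒ odd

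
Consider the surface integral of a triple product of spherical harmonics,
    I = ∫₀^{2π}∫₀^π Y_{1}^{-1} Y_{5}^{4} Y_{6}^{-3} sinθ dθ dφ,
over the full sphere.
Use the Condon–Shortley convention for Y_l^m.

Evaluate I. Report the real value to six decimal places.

-0.070770

m-sum 0 ✓  L=12 even ✓  4≤6≤6 ✓
Π(2lᵢ+1) = 3×11×13 = 429
triangle coeff Δ(1,5,6) = 1/858
Σ_t [0,0]: t=0:+1/14400 = 1/14400
(3j)²=6/143 [(1 5 6; 0 0 0)], sign=+1
Σ_t [0,0]: t=0:+1/725760 = 1/725760
(3j)²=1/286 [(1 5 6; -1 4 -3)], sign=-1
⇒ 4πI² = 9/143
I = (-1)√(9/143/(4π)) = -0.07076985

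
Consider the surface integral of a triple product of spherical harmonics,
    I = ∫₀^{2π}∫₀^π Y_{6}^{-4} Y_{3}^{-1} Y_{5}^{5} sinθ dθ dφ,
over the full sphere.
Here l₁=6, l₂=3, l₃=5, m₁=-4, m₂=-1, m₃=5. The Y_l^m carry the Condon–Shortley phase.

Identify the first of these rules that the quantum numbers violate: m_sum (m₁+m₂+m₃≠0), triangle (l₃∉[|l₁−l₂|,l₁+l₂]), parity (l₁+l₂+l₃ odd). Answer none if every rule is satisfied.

none

Σmᵢ = 0  ✓
l₃∈[|l₁−l₂|,l₁+l₂]=[3,9], have l₃=5  ✓
Σlᵢ = 14 ⇒ even  ✓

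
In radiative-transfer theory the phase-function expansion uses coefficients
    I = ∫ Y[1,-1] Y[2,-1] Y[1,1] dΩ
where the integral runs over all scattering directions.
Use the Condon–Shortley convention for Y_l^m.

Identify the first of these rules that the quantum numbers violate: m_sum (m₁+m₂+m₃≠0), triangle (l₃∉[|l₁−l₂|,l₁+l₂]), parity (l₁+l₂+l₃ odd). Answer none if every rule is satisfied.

m_sum

m₁+m₂+m₃ = -1 − 1 + 1 = -1  ✗
triangle: |1−2|=1 ≤ l₃=1 ≤ 1+2=3
parity: l₁+l₂+l₃ = 4 is even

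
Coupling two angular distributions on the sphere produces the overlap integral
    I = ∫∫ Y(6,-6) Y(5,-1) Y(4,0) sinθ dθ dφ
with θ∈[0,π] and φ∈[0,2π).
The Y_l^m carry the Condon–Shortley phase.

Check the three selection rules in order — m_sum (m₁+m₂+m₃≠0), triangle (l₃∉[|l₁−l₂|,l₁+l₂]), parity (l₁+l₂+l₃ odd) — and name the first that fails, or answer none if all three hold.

m_sum

Σmᵢ = -7  ✗
l₃∈[|l₁−l₂|,l₁+l₂]=[1,11], have l₃=4
Σlᵢ = 15 ⇒ odd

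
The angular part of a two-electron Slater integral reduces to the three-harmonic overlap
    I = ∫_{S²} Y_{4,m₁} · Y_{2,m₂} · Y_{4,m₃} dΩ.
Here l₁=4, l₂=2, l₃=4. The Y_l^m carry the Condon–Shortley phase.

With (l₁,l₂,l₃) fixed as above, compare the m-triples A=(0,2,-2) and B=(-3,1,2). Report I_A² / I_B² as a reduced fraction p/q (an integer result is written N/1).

36/35

Shared (l₁,l₂,l₃)=(4,2,4): N and (l;000)² cancel in I_A²/I_B².
A: Δ = 2!·6!·2!/11! = 1/13860; Racah Σ t=2..2: t=2:+1/192 = 1/192; ⇒ 3j(4 2 4; 0 2 -2)² = 3/77, sgn +1
B: Δ = 2!·6!·2!/11! = 1/13860; Racah Σ t=1..2: t=1:−1/1440 t=2:+1/240 = 1/288; ⇒ 3j(4 2 4; -3 1 2)² = 5/132, sgn +1
I_A²/I_B² = (3/77)/(5/132) = 36/35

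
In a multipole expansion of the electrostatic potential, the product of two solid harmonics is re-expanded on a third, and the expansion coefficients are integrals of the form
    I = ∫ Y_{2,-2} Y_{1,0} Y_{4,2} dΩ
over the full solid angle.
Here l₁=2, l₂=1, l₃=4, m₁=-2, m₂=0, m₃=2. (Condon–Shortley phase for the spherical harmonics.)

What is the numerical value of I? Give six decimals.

|2−1|≤4≤2+1 violated ⇒ I = 0

0.000000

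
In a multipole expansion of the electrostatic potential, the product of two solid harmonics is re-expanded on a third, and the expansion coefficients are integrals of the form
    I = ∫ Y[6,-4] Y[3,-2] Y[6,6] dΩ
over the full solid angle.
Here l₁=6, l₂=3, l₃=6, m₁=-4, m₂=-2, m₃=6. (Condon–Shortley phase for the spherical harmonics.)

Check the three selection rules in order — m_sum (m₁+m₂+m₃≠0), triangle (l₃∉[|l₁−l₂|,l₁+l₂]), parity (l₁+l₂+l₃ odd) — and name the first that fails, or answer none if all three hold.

m₁+m₂+m₃ = -4 − 2 + 6 = 0  ✓
triangle: |6−3|=3 ≤ l₃=6 ≤ 6+3=9  ✓
parity: l₁+l₂+l₃ = 15 is odd  ✗

parity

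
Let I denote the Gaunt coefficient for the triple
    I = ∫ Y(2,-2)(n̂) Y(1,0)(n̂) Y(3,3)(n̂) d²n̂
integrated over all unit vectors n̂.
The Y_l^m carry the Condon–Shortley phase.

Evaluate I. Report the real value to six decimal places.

m-sum = -2 + 0 + 3 = 1 ≠ 0 ⇒ I = 0

0.000000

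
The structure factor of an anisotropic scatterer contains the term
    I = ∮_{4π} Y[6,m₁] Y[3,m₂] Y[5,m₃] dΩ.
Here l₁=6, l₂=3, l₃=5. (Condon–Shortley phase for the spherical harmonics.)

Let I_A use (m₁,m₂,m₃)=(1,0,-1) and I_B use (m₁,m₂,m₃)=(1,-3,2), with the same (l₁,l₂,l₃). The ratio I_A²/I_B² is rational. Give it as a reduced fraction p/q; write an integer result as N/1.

Shared (l₁,l₂,l₃)=(6,3,5): N and (l;000)² cancel in I_A²/I_B².
A: Δ = 4!·8!·2!/15! = 1/675675; Racah Σ t=1..3: t=1:−1/6912 t=2:+1/2880 t=3:−1/17280 = 1/6912; ⇒ 3j(6 3 5; 1 0 -1)² = 5/429, sgn +1
B: Δ = 4!·8!·2!/15! = 1/675675; Racah Σ t=0..0: t=0:+1/34560 = 1/34560; ⇒ 3j(6 3 5; 1 -3 2)² = 7/429, sgn -1
I_A²/I_B² = (5/429)/(7/429) = 5/7

5/7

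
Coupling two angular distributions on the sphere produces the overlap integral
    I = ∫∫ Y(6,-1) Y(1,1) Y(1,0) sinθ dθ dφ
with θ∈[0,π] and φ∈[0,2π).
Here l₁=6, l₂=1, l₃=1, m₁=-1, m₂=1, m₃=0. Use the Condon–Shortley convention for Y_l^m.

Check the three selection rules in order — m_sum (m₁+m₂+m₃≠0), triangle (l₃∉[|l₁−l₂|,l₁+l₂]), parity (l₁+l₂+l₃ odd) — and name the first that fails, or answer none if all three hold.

m₁+m₂+m₃ = -1 + 1 + 0 = 0  ✓
triangle: |6−1|=5 ≤ l₃=1 ≤ 6+1=7  ✗
parity: l₁+l₂+l₃ = 8 is even

triangle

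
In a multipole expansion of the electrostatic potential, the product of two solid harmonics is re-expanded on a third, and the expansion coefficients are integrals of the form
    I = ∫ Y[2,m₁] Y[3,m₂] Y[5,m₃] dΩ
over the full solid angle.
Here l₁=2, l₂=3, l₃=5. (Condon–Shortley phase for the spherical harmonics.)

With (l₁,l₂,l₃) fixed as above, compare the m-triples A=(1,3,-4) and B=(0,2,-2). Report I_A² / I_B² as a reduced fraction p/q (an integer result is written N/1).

4/3

l's match ⇒ only the (l;m) 3-j factors differ between A and B.
A: triangle coeff Δ(2,3,5) = 1/2310; Σ_t [0,0]: t=0:+1/4320 = 1/4320; (3j)²=2/55 [(2 3 5; 1 3 -4)], sign=-1
B: triangle coeff Δ(2,3,5) = 1/2310; Σ_t [0,0]: t=0:+1/480 = 1/480; (3j)²=3/110 [(2 3 5; 0 2 -2)], sign=-1
I_A²/I_B² = (2/55)/(3/110) = 4/3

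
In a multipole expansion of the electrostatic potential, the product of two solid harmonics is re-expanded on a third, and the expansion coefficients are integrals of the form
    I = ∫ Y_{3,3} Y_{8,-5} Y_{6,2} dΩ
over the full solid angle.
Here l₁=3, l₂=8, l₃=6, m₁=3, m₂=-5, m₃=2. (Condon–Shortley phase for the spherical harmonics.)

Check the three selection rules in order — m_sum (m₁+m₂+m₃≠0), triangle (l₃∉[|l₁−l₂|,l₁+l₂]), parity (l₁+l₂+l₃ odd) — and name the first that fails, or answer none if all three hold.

parity

m₁+m₂+m₃ = 3 − 5 + 2 = 0  ✓
triangle: |3−8|=5 ≤ l₃=6 ≤ 3+8=11  ✓
parity: l₁+l₂+l₃ = 17 is odd  ✗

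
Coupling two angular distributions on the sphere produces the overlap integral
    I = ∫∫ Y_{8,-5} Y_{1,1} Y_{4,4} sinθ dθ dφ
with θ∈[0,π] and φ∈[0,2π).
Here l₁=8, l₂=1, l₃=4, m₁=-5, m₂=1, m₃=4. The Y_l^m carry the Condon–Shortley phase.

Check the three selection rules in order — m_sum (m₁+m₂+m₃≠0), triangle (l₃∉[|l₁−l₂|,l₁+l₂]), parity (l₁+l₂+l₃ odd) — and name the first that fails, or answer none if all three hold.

triangle

m₁+m₂+m₃ = -5 + 1 + 4 = 0  ✓
triangle: |8−1|=7 ≤ l₃=4 ≤ 8+1=9  ✗
parity: l₁+l₂+l₃ = 13 is odd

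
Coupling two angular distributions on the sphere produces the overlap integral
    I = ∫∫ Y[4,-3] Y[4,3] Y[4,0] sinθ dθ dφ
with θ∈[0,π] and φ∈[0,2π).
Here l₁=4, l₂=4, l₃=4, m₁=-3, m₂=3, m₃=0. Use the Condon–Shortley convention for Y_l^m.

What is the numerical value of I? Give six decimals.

m-sum 0 ✓  L=12 even ✓  0≤4≤8 ✓
Π(2lᵢ+1) = 9×9×9 = 729
triangle coeff Δ(4,4,4) = 1/450450
Σ_t [0,4]: t=0:+1/13824 t=1:−1/216 t=2:+1/64 t=3:−1/216 t=4:+1/13824 = 5/768
(3j)²=18/1001 [(4 4 4; 0 0 0)], sign=+1
Σ_t [3,4]: t=3:−1/3456 t=4:+1/864 = 1/1152
(3j)²=7/286 [(4 4 4; -3 3 0)], sign=+1
⇒ 4πI² = 6561/20449
I = (+1)√(6561/20449/(4π)) = 0.15978796

0.159788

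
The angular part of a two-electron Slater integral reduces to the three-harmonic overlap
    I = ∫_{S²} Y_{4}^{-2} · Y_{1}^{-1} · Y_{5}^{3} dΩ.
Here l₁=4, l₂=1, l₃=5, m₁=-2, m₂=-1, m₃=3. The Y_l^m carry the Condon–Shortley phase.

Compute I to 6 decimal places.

Rules hold: Σm=0, L=10 even, 3≤5≤5.
N = 9·3·11 = 297
Δ = 0!·8!·2!/11! = 1/495
Racah Σ t=0..0: t=0:+1/576 = 1/576
⇒ 3j(4 1 5; 0 0 0)² = 5/99, sgn -1
Racah Σ t=0..0: t=0:+1/2880 = 1/2880
⇒ 3j(4 1 5; -2 -1 3)² = 28/495, sgn +1
4πI² = N·(3j₀)²·(3jₘ)² = 28/33
I = -1·√(0.848485/4π) = -0.25984664

-0.259847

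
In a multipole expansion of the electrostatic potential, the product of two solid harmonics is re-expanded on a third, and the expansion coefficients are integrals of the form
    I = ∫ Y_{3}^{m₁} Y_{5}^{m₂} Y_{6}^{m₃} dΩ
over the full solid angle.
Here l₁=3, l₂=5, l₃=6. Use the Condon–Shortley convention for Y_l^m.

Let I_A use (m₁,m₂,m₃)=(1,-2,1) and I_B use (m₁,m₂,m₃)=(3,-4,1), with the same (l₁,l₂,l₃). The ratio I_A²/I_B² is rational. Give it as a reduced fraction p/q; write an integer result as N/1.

Same 3,5,6: normalisation and zero-m 3j drop out of the ratio.
A: Δ: 2! 4! 8! / 15! → 1/675675; sum: t=0:+1/5760 t=1:−1/8640 t=2:+1/241920 = 1/16128; 3j²(3 5 6; 1 -2 1) = Δ·Π!·Σ² = 5/1001  (sign -1)
B: Δ: 2! 4! 8! / 15! → 1/675675; sum: t=0:+1/241920 = 1/241920; 3j²(3 5 6; 3 -4 1) = Δ·Π!·Σ² = 4/1001  (sign -1)
I_A²/I_B² = (5/1001)/(4/1001) = 5/4

5/4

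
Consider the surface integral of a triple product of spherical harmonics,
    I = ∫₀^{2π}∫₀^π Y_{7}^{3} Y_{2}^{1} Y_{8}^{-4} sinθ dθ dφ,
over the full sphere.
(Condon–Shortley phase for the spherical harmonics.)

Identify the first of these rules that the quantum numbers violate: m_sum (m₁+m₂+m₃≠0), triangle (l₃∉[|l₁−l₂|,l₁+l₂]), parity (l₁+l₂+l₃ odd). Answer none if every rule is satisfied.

parity

m₁+m₂+m₃ = 3 + 1 − 4 = 0  ✓
triangle: |7−2|=5 ≤ l₃=8 ≤ 7+2=9  ✓
parity: l₁+l₂+l₃ = 17 is odd  ✗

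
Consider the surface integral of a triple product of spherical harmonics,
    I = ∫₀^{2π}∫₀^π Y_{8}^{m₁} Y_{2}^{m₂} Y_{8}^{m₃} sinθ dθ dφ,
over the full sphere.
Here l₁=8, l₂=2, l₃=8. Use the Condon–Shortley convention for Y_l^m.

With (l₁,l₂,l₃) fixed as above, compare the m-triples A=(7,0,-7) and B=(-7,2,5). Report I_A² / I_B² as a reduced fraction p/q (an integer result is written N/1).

Shared (l₁,l₂,l₃)=(8,2,8): N and (l;000)² cancel in I_A²/I_B².
A: Δ = 2!·14!·2!/19! = 1/348840; Racah Σ t=0..1: t=0:+1/24908083200 t=1:−1/87178291200 = 1/34871316480; ⇒ 3j(8 2 8; 7 0 -7)² = 125/7752, sgn -1
B: Δ = 2!·14!·2!/19! = 1/348840; Racah Σ t=2..2: t=2:+1/24908083200 = 1/24908083200; ⇒ 3j(8 2 8; -7 2 5)² = 7/1292, sgn -1
I_A²/I_B² = (125/7752)/(7/1292) = 125/42

125/42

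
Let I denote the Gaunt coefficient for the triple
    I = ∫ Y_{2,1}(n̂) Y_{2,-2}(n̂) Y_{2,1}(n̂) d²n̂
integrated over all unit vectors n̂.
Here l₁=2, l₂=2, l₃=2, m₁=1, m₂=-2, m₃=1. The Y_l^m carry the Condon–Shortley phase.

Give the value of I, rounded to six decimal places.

Rules hold: Σm=0, L=6 even, 0≤2≤4.
N = 5·5·5 = 125
Δ = 2!·2!·2!/7! = 1/630
Racah Σ t=0..2: t=0:+1/8 t=1:−1/1 t=2:+1/8 = -3/4
⇒ 3j(2 2 2; 0 0 0)² = 2/35, sgn -1
Racah Σ t=0..0: t=0:+1/4 = 1/4
⇒ 3j(2 2 2; 1 -2 1)² = 3/35, sgn -1
4πI² = N·(3j₀)²·(3jₘ)² = 30/49
I = +1·√(0.612245/4π) = 0.22072812

0.220728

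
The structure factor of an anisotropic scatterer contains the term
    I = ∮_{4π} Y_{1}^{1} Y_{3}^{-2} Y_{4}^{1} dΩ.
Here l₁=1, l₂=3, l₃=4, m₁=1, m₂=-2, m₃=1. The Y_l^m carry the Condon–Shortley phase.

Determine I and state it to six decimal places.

m-sum 0 ✓  L=8 even ✓  2≤4≤4 ✓
Π(2lᵢ+1) = 3×7×9 = 189
triangle coeff Δ(1,3,4) = 1/252
Σ_t [0,0]: t=0:+1/36 = 1/36
(3j)²=4/63 [(1 3 4; 0 0 0)], sign=+1
Σ_t [0,0]: t=0:+1/240 = 1/240
(3j)²=1/84 [(1 3 4; 1 -2 1)], sign=-1
⇒ 4πI² = 1/7
I = (-1)√(1/7/(4π)) = -0.10662181

-0.106622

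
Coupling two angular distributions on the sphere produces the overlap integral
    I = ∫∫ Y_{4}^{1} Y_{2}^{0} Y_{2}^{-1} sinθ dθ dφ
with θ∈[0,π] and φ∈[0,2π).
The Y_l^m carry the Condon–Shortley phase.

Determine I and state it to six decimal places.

Rules hold: Σm=0, L=8 even, 2≤2≤6.
N = 9·5·5 = 225
Δ = 4!·4!·0!/9! = 1/630
Racah Σ t=2..2: t=2:+1/16 = 1/16
⇒ 3j(4 2 2; 0 0 0)² = 2/35, sgn +1
Racah Σ t=2..2: t=2:+1/24 = 1/24
⇒ 3j(4 2 2; 1 0 -1)² = 1/21, sgn -1
4πI² = N·(3j₀)²·(3jₘ)² = 30/49
I = -1·√(0.612245/4π) = -0.22072812

-0.220728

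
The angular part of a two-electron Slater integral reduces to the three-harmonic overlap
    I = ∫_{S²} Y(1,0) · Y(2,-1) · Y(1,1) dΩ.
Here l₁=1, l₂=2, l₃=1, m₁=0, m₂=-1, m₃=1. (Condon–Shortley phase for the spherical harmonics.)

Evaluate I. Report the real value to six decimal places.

m-sum 0 ✓  L=4 even ✓  1≤1≤3 ✓
Π(2lᵢ+1) = 3×5×3 = 45
triangle coeff Δ(1,2,1) = 1/30
Σ_t [1,1]: t=1:−1/1 = -1/1
(3j)²=2/15 [(1 2 1; 0 0 0)], sign=+1
Σ_t [1,1]: t=1:−1/2 = -1/2
(3j)²=1/10 [(1 2 1; 0 -1 1)], sign=-1
⇒ 4πI² = 3/5
I = (-1)√(3/5/(4π)) = -0.21850969

-0.218510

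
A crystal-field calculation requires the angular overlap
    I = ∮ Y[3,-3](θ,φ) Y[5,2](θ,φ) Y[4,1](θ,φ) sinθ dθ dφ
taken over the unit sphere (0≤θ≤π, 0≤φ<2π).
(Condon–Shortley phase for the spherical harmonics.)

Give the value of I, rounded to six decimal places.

Checks pass: Σm=0; 12 even; l₃=4∈[2,8].
(2·3+1)(2·5+1)(2·4+1) = 693
Δ: 4! 2! 6! / 13! → 1/180180
sum: t=1:−1/576 t=2:+1/144 t=3:−1/576 = 1/288
3j²(3 5 4; 0 0 0) = Δ·Π!·Σ² = 20/1001  (sign +1)
sum: t=4:+1/1728 = 1/1728
3j²(3 5 4; -3 2 1) = Δ·Π!·Σ² = 25/858  (sign -1)
combine: 4πI² = 693·20/1001·25/858 = 750/1859
take √, sign -1: I = -0.17917854

-0.179179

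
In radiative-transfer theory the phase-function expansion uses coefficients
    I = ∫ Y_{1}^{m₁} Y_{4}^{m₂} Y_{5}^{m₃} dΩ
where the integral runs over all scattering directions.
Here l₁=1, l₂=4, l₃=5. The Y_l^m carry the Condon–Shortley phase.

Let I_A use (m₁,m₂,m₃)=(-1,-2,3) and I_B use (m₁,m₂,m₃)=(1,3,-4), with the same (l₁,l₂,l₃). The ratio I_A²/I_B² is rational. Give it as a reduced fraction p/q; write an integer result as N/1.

Same 1,4,5: normalisation and zero-m 3j drop out of the ratio.
A: Δ: 0! 2! 8! / 11! → 1/495; sum: t=0:+1/2880 = 1/2880; 3j²(1 4 5; -1 -2 3) = Δ·Π!·Σ² = 28/495  (sign +1)
B: Δ: 0! 2! 8! / 11! → 1/495; sum: t=0:+1/10080 = 1/10080; 3j²(1 4 5; 1 3 -4) = Δ·Π!·Σ² = 4/55  (sign -1)
I_A²/I_B² = (28/495)/(4/55) = 7/9

7/9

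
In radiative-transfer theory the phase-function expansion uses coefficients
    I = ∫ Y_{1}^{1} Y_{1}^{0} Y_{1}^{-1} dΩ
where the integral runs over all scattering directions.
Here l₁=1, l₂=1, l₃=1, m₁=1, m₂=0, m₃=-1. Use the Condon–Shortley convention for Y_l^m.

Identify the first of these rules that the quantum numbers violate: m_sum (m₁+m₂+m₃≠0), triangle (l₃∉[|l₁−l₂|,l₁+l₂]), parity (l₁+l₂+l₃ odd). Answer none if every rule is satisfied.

Σmᵢ = 0  ✓
l₃∈[|l₁−l₂|,l₁+l₂]=[0,2], have l₃=1  ✓
Σlᵢ = 3 ⇒ odd  ✗

parity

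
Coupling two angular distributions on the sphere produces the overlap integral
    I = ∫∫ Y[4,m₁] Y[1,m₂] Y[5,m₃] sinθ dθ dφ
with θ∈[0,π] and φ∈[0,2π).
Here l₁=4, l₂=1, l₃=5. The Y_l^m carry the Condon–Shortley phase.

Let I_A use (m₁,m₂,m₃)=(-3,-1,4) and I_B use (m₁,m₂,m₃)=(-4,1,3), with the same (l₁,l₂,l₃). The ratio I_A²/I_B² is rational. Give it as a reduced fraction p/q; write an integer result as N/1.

l's match ⇒ only the (l;m) 3-j factors differ between A and B.
A: triangle coeff Δ(4,1,5) = 1/495; Σ_t [0,0]: t=0:+1/10080 = 1/10080; (3j)²=4/55 [(4 1 5; -3 -1 4)], sign=-1
B: triangle coeff Δ(4,1,5) = 1/495; Σ_t [0,0]: t=0:+1/80640 = 1/80640; (3j)²=1/495 [(4 1 5; -4 1 3)], sign=+1
I_A²/I_B² = (4/55)/(1/495) = 36/1

36/1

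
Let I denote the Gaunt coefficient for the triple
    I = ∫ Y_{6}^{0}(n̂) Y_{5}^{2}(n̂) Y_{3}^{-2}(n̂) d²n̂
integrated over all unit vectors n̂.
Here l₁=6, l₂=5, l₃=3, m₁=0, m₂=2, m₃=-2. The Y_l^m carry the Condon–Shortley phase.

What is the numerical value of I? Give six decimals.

Checks pass: Σm=0; 14 even; l₃=3∈[1,11].
(2·6+1)(2·5+1)(2·3+1) = 1001
Δ: 8! 4! 2! / 15! → 1/675675
sum: t=3:−1/8640 t=4:+1/2304 t=5:−1/8640 = 7/34560
3j²(6 5 3; 0 0 0) = Δ·Π!·Σ² = 7/429  (sign -1)
sum: t=5:−1/8640 t=6:+1/34560 = -1/11520
3j²(6 5 3; 0 2 -2) = Δ·Π!·Σ² = 3/143  (sign +1)
combine: 4πI² = 1001·7/429·3/143 = 49/143
take √, sign -1: I = -0.16512966

-0.165130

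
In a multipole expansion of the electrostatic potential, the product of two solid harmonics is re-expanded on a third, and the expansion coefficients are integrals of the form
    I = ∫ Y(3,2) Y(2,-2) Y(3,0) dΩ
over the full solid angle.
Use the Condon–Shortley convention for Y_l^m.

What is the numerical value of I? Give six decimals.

-0.188063

Checks pass: Σm=0; 8 even; l₃=3∈[1,5].
(2·3+1)(2·2+1)(2·3+1) = 245
Δ: 2! 4! 2! / 9! → 1/3780
sum: t=0:+1/24 t=1:−1/4 t=2:+1/24 = -1/6
3j²(3 2 3; 0 0 0) = Δ·Π!·Σ² = 4/105  (sign +1)
sum: t=0:+1/24 = 1/24
3j²(3 2 3; 2 -2 0) = Δ·Π!·Σ² = 1/21  (sign -1)
combine: 4πI² = 245·4/105·1/21 = 4/9
take √, sign -1: I = -0.18806319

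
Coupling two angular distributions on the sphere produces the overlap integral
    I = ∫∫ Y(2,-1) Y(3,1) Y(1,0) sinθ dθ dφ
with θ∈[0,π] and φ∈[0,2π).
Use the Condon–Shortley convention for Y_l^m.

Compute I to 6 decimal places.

-0.233597

m-sum 0 ✓  L=6 even ✓  1≤1≤5 ✓
Π(2lᵢ+1) = 5×7×3 = 105
triangle coeff Δ(2,3,1) = 1/105
Σ_t [2,2]: t=2:+1/4 = 1/4
(3j)²=3/35 [(2 3 1; 0 0 0)], sign=-1
Σ_t [3,3]: t=3:−1/6 = -1/6
(3j)²=8/105 [(2 3 1; -1 1 0)], sign=+1
⇒ 4πI² = 24/35
I = (-1)√(24/35/(4π)) = -0.23359668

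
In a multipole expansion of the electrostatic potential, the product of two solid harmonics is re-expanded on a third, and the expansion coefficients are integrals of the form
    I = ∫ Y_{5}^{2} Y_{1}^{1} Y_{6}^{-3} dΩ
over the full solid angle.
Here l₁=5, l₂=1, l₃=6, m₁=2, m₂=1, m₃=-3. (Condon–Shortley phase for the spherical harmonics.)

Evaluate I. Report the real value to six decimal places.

Rules hold: Σm=0, L=12 even, 4≤6≤6.
N = 11·3·13 = 429
Δ = 0!·10!·2!/13! = 1/858
Racah Σ t=0..0: t=0:+1/14400 = 1/14400
⇒ 3j(5 1 6; 0 0 0)² = 6/143, sgn +1
Racah Σ t=0..0: t=0:+1/60480 = 1/60480
⇒ 3j(5 1 6; 2 1 -3)² = 6/143, sgn -1
4πI² = N·(3j₀)²·(3jₘ)² = 108/143
I = -1·√(0.755245/4π) = -0.24515397

-0.245154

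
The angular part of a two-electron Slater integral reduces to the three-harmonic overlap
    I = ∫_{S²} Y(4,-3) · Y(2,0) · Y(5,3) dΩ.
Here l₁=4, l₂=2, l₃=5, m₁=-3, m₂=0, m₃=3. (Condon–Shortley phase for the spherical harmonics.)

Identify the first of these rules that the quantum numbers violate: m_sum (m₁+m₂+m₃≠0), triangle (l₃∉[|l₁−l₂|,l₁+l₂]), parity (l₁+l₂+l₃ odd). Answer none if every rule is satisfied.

azimuthal sum: -3 + 0 + 3 = 0  ✓
2 ≤ 5 ≤ 6 (triangle on l)  ✓
L = 4 + 2 + 5 = 11 (odd)  ✗

parity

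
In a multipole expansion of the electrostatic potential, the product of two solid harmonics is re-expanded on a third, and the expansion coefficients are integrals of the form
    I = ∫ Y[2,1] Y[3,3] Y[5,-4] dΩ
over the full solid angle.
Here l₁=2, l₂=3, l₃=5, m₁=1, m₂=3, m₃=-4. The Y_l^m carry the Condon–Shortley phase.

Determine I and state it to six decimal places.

m-sum 0 ✓  L=10 even ✓  1≤5≤5 ✓
Π(2lᵢ+1) = 5×7×11 = 385
triangle coeff Δ(2,3,5) = 1/2310
Σ_t [0,0]: t=0:+1/144 = 1/144
(3j)²=10/231 [(2 3 5; 0 0 0)], sign=-1
Σ_t [0,0]: t=0:+1/4320 = 1/4320
(3j)²=2/55 [(2 3 5; 1 3 -4)], sign=-1
⇒ 4πI² = 20/33
I = (+1)√(20/33/(4π)) = 0.21961050

0.219610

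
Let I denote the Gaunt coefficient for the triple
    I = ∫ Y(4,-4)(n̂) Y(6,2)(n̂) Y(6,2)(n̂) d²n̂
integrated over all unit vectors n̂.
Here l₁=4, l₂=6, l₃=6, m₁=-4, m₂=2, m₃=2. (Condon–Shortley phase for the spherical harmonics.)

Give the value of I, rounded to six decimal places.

0.176698

Checks pass: Σm=0; 16 even; l₃=6∈[2,10].
(2·4+1)(2·6+1)(2·6+1) = 1521
Δ: 4! 4! 8! / 17! → 1/15315300
sum: t=0:+1/829440 t=1:−1/25920 t=2:+1/9216 t=3:−1/25920 t=4:+1/829440 = 7/207360
3j²(4 6 6; 0 0 0) = Δ·Π!·Σ² = 28/2431  (sign +1)
sum: t=4:+1/331776 = 1/331776
3j²(4 6 6; -4 2 2) = Δ·Π!·Σ² = 490/21879  (sign +1)
combine: 4πI² = 1521·28/2431·490/21879 = 13720/34969
take √, sign +1: I = 0.17669755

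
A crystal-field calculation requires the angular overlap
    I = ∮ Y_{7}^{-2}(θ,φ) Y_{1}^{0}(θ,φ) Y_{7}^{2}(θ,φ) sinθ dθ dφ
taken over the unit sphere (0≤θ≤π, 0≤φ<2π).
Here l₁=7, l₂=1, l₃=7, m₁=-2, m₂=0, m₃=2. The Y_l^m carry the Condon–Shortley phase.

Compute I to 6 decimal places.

0.000000

Σlᵢ=15 odd — θ-integrand is odd under cosθ→−cosθ; I=0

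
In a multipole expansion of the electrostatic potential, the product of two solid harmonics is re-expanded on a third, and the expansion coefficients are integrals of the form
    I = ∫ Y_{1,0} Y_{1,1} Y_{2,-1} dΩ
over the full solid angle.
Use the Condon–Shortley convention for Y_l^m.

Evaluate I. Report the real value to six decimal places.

-0.218510

Rules hold: Σm=0, L=4 even, 0≤2≤2.
N = 3·3·5 = 45
Δ = 0!·2!·2!/5! = 1/30
Racah Σ t=0..0: t=0:+1/1 = 1/1
⇒ 3j(1 1 2; 0 0 0)² = 2/15, sgn +1
Racah Σ t=0..0: t=0:+1/2 = 1/2
⇒ 3j(1 1 2; 0 1 -1)² = 1/10, sgn -1
4πI² = N·(3j₀)²·(3jₘ)² = 3/5
I = -1·√(0.6/4π) = -0.21850969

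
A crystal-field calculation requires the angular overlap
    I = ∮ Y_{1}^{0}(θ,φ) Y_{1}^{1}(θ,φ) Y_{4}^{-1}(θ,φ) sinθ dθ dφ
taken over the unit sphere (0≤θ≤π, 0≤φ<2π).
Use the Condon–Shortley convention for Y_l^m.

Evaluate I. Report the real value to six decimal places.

|1−1|≤4≤1+1 violated ⇒ I = 0

0.000000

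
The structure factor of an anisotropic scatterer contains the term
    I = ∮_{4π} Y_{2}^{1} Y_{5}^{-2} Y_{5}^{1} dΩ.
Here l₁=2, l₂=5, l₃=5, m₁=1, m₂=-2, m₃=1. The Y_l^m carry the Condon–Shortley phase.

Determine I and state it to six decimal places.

Rules hold: Σm=0, L=12 even, 3≤5≤7.
N = 5·11·11 = 605
Δ = 2!·2!·8!/13! = 1/38610
Racah Σ t=0..2: t=0:+1/2880 t=1:−1/576 t=2:+1/2880 = -1/960
⇒ 3j(2 5 5; 0 0 0)² = 10/429, sgn +1
Racah Σ t=0..1: t=0:+1/1440 t=1:−1/2880 = 1/2880
⇒ 3j(2 5 5; 1 -2 1)² = 7/715, sgn +1
4πI² = N·(3j₀)²·(3jₘ)² = 70/507
I = +1·√(0.138067/4π) = 0.10481902

0.104819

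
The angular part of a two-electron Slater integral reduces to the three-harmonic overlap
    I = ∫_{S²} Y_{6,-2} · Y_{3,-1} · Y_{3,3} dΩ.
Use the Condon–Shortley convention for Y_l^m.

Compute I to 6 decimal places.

Rules hold: Σm=0, L=12 even, 3≤3≤9.
N = 13·7·7 = 637
Δ = 6!·6!·0!/13! = 1/12012
Racah Σ t=3..3: t=3:−1/1296 = -1/1296
⇒ 3j(6 3 3; 0 0 0)² = 100/3003, sgn +1
Racah Σ t=2..2: t=2:+1/34560 = 1/34560
⇒ 3j(6 3 3; -2 -1 3)² = 1/429, sgn +1
4πI² = N·(3j₀)²·(3jₘ)² = 700/14157
I = +1·√(0.0494455/4π) = 0.06272757

0.062728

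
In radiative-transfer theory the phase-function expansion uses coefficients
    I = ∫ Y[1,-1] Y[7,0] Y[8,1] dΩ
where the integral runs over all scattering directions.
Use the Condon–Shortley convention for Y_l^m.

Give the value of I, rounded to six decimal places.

Checks pass: Σm=0; 16 even; l₃=8∈[6,8].
(2·1+1)(2·7+1)(2·8+1) = 765
Δ: 0! 2! 14! / 17! → 1/2040
sum: t=0:+1/25401600 = 1/25401600
3j²(1 7 8; 0 0 0) = Δ·Π!·Σ² = 8/255  (sign +1)
sum: t=0:+1/50803200 = 1/50803200
3j²(1 7 8; -1 0 1) = Δ·Π!·Σ² = 3/170  (sign -1)
combine: 4πI² = 765·8/255·3/170 = 36/85
take √, sign -1: I = -0.18358486

-0.183585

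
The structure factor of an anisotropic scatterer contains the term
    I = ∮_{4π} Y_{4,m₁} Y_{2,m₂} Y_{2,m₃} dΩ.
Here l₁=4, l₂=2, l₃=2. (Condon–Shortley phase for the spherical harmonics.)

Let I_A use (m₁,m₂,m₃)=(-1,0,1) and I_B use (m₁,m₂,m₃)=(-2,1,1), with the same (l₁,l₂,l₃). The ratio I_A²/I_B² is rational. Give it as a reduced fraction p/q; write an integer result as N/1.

Shared (l₁,l₂,l₃)=(4,2,2): N and (l;000)² cancel in I_A²/I_B².
A: Δ = 4!·4!·0!/9! = 1/630; Racah Σ t=2..2: t=2:+1/24 = 1/24; ⇒ 3j(4 2 2; -1 0 1)² = 1/21, sgn -1
B: Δ = 4!·4!·0!/9! = 1/630; Racah Σ t=3..3: t=3:−1/36 = -1/36; ⇒ 3j(4 2 2; -2 1 1)² = 4/63, sgn +1
I_A²/I_B² = (1/21)/(4/63) = 3/4

3/4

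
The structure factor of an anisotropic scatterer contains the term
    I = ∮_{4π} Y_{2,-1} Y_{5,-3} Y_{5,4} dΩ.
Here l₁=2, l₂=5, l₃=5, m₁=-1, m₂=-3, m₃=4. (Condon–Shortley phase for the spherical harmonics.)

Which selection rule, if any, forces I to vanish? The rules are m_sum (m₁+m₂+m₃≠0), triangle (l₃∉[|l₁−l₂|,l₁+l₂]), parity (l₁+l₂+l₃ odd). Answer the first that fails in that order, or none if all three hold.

azimuthal sum: -1 − 3 + 4 = 0  ✓
3 ≤ 5 ≤ 7 (triangle on l)  ✓
L = 2 + 5 + 5 = 12 (even)  ✓

none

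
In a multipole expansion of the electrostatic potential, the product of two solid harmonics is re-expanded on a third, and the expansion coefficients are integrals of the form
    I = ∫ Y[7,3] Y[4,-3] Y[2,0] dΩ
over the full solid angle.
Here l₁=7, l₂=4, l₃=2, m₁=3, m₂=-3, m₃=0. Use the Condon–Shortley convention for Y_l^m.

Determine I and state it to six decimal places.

triangle: need 3≤l₃≤11, have 2; I=0

0.000000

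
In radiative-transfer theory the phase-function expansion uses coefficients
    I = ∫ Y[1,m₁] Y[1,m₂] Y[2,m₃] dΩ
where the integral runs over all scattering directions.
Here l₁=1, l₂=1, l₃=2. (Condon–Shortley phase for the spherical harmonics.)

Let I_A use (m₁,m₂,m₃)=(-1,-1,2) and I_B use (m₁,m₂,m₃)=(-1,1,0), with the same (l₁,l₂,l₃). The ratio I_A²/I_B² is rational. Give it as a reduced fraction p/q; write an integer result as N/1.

Shared (l₁,l₂,l₃)=(1,1,2): N and (l;000)² cancel in I_A²/I_B².
A: Δ = 0!·2!·2!/5! = 1/30; Racah Σ t=0..0: t=0:+1/4 = 1/4; ⇒ 3j(1 1 2; -1 -1 2)² = 1/5, sgn +1
B: Δ = 0!·2!·2!/5! = 1/30; Racah Σ t=0..0: t=0:+1/4 = 1/4; ⇒ 3j(1 1 2; -1 1 0)² = 1/30, sgn +1
I_A²/I_B² = (1/5)/(1/30) = 6/1

6/1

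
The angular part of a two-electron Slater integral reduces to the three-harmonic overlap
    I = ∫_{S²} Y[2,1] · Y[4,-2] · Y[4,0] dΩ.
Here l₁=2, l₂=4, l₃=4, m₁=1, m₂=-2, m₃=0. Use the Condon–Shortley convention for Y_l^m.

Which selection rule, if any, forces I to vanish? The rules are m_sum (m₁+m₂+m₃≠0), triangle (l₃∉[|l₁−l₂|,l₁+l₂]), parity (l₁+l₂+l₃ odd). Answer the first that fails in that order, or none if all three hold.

m₁+m₂+m₃ = 1 − 2 + 0 = -1  ✗
triangle: |2−4|=2 ≤ l₃=4 ≤ 2+4=6
parity: l₁+l₂+l₃ = 10 is even

m_sum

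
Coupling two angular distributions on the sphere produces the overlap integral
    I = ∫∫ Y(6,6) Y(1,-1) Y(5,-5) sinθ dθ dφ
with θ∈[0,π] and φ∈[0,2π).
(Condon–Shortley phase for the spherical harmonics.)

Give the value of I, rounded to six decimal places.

m-sum 0 ✓  L=12 even ✓  5≤5≤7 ✓
Π(2lᵢ+1) = 13×3×11 = 429
triangle coeff Δ(6,1,5) = 1/858
Σ_t [1,1]: t=1:−1/14400 = -1/14400
(3j)²=6/143 [(6 1 5; 0 0 0)], sign=+1
Σ_t [0,0]: t=0:+1/7257600 = 1/7257600
(3j)²=1/13 [(6 1 5; 6 -1 -5)], sign=+1
⇒ 4πI² = 18/13
I = (+1)√(18/13/(4π)) = 0.33194004

0.331940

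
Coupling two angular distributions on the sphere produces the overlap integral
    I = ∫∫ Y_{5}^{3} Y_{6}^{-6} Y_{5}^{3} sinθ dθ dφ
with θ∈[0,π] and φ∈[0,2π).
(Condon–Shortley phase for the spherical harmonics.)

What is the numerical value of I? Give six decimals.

0.186530

m-sum 0 ✓  L=16 even ✓  1≤5≤11 ✓
Π(2lᵢ+1) = 11×13×11 = 1573
triangle coeff Δ(5,6,5) = 1/28588560
Σ_t [1,5]: t=1:−1/345600 t=2:+1/13824 t=3:−1/5184 t=4:+1/13824 t=5:−1/345600 = -7/129600
(3j)²=80/7293 [(5 6 5; 0 0 0)], sign=+1
Σ_t [0,0]: t=0:+1/2073600 = 1/2073600
(3j)²=28/1105 [(5 6 5; 3 -6 3)], sign=+1
⇒ 4πI² = 4928/11271
I = (+1)√(4928/11271/(4π)) = 0.18653022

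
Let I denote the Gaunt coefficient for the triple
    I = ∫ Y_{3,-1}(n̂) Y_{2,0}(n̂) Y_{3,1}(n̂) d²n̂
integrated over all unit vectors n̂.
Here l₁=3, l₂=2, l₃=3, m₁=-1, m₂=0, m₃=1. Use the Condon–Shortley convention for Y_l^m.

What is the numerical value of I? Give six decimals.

Checks pass: Σm=0; 8 even; l₃=3∈[1,5].
(2·3+1)(2·2+1)(2·3+1) = 245
Δ: 2! 4! 2! / 9! → 1/3780
sum: t=0:+1/24 t=1:−1/4 t=2:+1/24 = -1/6
3j²(3 2 3; 0 0 0) = Δ·Π!·Σ² = 4/105  (sign +1)
sum: t=0:+1/96 t=1:−1/6 t=2:+1/16 = -3/32
3j²(3 2 3; -1 0 1) = Δ·Π!·Σ² = 3/140  (sign -1)
combine: 4πI² = 245·4/105·3/140 = 1/5
take √, sign -1: I = -0.12615663

-0.126157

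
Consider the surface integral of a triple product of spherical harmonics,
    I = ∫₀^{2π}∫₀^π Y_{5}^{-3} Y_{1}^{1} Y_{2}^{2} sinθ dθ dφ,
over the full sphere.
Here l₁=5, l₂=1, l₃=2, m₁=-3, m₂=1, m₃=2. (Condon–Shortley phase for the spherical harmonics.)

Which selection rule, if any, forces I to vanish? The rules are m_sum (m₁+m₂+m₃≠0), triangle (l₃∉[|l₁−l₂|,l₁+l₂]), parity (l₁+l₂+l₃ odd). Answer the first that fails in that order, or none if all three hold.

azimuthal sum: -3 + 1 + 2 = 0  ✓
4 ≤ 2 ≤ 6 (triangle on l)  ✗
L = 5 + 1 + 2 = 8 (even)

triangle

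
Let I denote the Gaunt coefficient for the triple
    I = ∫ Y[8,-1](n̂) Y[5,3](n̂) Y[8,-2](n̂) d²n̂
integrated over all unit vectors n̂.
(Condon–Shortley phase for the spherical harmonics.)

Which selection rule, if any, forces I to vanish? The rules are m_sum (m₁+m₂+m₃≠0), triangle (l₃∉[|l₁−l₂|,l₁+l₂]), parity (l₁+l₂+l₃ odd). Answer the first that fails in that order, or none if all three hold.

m₁+m₂+m₃ = -1 + 3 − 2 = 0  ✓
triangle: |8−5|=3 ≤ l₃=8 ≤ 8+5=13  ✓
parity: l₁+l₂+l₃ = 21 is odd  ✗

parity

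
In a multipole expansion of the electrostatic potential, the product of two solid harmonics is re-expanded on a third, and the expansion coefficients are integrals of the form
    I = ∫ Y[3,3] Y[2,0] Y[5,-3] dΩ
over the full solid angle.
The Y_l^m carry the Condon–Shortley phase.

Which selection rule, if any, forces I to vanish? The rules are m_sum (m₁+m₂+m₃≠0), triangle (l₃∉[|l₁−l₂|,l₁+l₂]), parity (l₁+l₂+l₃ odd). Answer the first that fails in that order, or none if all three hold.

Σmᵢ = 0  ✓
l₃∈[|l₁−l₂|,l₁+l₂]=[1,5], have l₃=5  ✓
Σlᵢ = 10 ⇒ even  ✓

none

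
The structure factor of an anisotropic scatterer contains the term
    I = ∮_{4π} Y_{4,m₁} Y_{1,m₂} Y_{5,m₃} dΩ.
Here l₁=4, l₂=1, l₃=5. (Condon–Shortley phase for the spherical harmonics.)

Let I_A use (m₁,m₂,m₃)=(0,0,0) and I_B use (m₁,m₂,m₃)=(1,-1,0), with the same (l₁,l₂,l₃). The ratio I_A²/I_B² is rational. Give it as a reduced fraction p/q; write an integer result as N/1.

Shared (l₁,l₂,l₃)=(4,1,5): N and (l;000)² cancel in I_A²/I_B².
A: Δ = 0!·8!·2!/11! = 1/495; Racah Σ t=0..0: t=0:+1/576 = 1/576; ⇒ 3j(4 1 5; 0 0 0)² = 5/99, sgn -1
B: Δ = 0!·8!·2!/11! = 1/495; Racah Σ t=0..0: t=0:+1/1440 = 1/1440; ⇒ 3j(4 1 5; 1 -1 0)² = 2/99, sgn -1
I_A²/I_B² = (5/99)/(2/99) = 5/2

5/2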